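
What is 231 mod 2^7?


231 & 127 = 103

103


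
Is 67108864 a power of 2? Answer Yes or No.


0b100000000000000000000000000. Only one bit set => Yes

Yes


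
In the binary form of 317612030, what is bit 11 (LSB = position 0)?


0b10010111011100101111111111110, position 11 = 1

1


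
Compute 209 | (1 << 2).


209 | (1 << 2) = 209 | 4 = 213

213


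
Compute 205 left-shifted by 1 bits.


0b11001101 << 1 = 0b110011010 = 410

410


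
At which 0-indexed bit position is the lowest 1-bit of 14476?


0b11100010001100. Lowest set bit at position 2

2


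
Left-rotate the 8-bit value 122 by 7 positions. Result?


Rotate 0b1111010 left by 7 (8-bit) = 0b111101 = 61

61


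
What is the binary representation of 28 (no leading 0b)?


28 = 11100 in binary

11100


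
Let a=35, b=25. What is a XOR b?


35 ^ 25 = 58

58


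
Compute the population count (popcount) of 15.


0b1111 has 4 set bits

4


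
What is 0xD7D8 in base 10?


D7D8 hex = 55256 decimal

55256


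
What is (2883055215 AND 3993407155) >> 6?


Step 1: 2883055215 & 3993407155 = 2852556323
Step 2: 2852556323 >> 6 = 44571192

44571192


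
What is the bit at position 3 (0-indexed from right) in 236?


0b11101100, position 3 = 1

1


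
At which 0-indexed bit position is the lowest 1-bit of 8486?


0b10000100100110. Lowest set bit at position 1

1


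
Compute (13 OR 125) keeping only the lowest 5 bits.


Step 1: 13 | 125 = 125
Step 2: 125 & 31 = 29

29


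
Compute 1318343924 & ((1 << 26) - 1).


1318343924 & 67108863 = 43275508

43275508


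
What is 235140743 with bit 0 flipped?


235140743 ^ (1 << 0) = 235140743 ^ 1 = 235140742

235140742


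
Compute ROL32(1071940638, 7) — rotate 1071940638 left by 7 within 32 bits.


Rotate 0b111111111001001000010000011110 left by 7 (32-bit) = 0b11110010010000100000111100011111 = 4064415519

4064415519


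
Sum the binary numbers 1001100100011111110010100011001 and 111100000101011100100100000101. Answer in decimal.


1001100100011111110010100011001 + 111100000101011100100100000101 = 10001000101001011010111000011110 = 2292559390

2292559390


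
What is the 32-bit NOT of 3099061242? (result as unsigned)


~0b10111000101101111110101111111010 = 0b1000111010010000001010000000101 = 1195906053 (32-bit unsigned)

1195906053


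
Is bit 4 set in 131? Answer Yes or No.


0b10000011, bit 4 = 0. No

No


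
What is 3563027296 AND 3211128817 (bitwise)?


0b11010100010111110111101101100000 & 0b10111111011001011110111111110001 = 0b10010100010001010110101101100000 = 2487577440

2487577440


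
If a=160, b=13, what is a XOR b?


160 ^ 13 = 173

173


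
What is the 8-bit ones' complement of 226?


226 ^ 255 = 29

29


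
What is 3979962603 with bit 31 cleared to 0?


3979962603 & ~(1 << 31) = 1832478955

1832478955


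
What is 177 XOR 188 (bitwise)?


0b10110001 ^ 0b10111100 = 0b1101 = 13

13


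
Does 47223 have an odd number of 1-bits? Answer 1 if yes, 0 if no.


0b1011100001110111 has 10 ones => parity 0

0


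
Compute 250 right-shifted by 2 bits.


0b11111010 >> 2 = 0b111110 = 62

62


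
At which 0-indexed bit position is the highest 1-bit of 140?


0b10001100. Highest set bit at position 7

7


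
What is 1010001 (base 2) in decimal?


1010001 in decimal = 81

81


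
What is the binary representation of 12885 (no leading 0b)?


12885 = 11001001010101 in binary

11001001010101


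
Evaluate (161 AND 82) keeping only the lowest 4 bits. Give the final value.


Step 1: 161 & 82 = 0
Step 2: 0 & 15 = 0

0


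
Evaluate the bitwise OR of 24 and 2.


0b11000 | 0b10 = 0b11010 = 26

26


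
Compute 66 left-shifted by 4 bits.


0b1000010 << 4 = 0b10000100000 = 1056

1056


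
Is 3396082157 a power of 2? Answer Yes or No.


0b11001010011011000001100111101101. Multiple bits set => No

No


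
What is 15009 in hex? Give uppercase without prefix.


15009 = 3AA1 hex

3AA1


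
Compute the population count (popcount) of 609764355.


0b100100010110000100010000000011 has 9 set bits

9


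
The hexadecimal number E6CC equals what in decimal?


E6CC hex = 59084 decimal

59084


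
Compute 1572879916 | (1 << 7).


1572879916 | (1 << 7) = 1572879916 | 128 = 1572880044

1572880044


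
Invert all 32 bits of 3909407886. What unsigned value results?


3909407886 ^ 4294967295 = 385559409

385559409


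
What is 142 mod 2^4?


142 & 15 = 14

14


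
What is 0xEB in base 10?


EB hex = 235 decimal

235


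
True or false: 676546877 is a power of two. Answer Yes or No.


0b101000010100110100100100111101. Multiple bits set => No

No


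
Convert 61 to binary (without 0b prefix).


61 = 111101 in binary

111101


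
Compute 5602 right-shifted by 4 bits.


0b1010111100010 >> 4 = 0b101011110 = 350

350


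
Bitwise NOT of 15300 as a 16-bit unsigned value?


~0b11101111000100 = 0b1100010000111011 = 50235 (16-bit unsigned)

50235


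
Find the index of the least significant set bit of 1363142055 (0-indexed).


0b1010001001111111110010110100111. Lowest set bit at position 0

0


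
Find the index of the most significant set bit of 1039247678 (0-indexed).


0b111101111100011010100100111110. Highest set bit at position 29

29


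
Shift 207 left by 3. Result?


0b11001111 << 3 = 0b11001111000 = 1656

1656


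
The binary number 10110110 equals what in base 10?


10110110 in decimal = 182

182


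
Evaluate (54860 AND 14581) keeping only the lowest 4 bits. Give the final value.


Step 1: 54860 & 14581 = 4164
Step 2: 4164 & 15 = 4

4


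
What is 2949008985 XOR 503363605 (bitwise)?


0b10101111110001100100111001011001 ^ 0b11110000000001011100000010101 = 0b10110001110001101111011001001100 = 2982606412

2982606412


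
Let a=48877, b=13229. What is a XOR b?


48877 ^ 13229 = 36160

36160


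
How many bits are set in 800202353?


0b101111101100100001111001110001 has 17 set bits

17


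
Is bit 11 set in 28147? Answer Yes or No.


0b110110111110011, bit 11 = 1. Yes

Yes


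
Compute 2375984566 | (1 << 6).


2375984566 | (1 << 6) = 2375984566 | 64 = 2375984630

2375984630


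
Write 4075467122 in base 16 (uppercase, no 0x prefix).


4075467122 = F2EAB172 hex

F2EAB172


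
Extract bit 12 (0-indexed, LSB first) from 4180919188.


0b11111001001100111100001110010100, position 12 = 0

0


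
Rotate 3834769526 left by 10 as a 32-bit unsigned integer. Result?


Rotate 0b11100100100100011111000001110110 left by 10 (32-bit) = 0b1000111110000011101101110010010 = 1203886994

1203886994


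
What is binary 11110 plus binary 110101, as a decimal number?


11110 + 110101 = 1010011 = 83

83


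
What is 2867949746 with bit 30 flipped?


2867949746 ^ (1 << 30) = 2867949746 ^ 1073741824 = 3941691570

3941691570


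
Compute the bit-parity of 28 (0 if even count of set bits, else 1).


0b11100 has 3 ones => parity 1

1


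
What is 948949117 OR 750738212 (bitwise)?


0b111000100011111101000001111101 | 0b101100101111110101101100100100 = 0b111100101111111101101101111101 = 1019206525

1019206525


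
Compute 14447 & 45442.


0b11100001101111 & 0b1011000110000010 = 0b11000000000010 = 12290

12290


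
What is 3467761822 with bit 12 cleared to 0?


3467761822 & ~(1 << 12) = 3467757726

3467757726


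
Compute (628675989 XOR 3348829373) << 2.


Step 1: 628675989 ^ 3348829373 = 3806576936
Step 2: 3806576936 << 2 = 15226307744

15226307744


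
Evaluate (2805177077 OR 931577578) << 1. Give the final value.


Step 1: 2805177077 | 931577578 = 3082272511
Step 2: 3082272511 << 1 = 6164545022

6164545022


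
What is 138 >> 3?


0b10001010 >> 3 = 0b10001 = 17

17


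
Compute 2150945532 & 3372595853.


0b10000000001101001101001011111100 & 0b11001001000001011011101010001101 = 0b10000000000001001001001010001100 = 2147783308

2147783308


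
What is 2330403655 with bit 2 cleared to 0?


2330403655 & ~(1 << 2) = 2330403651

2330403651


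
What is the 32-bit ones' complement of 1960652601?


1960652601 ^ 4294967295 = 2334314694

2334314694


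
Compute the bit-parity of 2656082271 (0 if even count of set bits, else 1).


0b10011110010100001001100101011111 has 17 ones => parity 1

1


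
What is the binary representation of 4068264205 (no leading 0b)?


4068264205 = 11110010011111001100100100001101 in binary

11110010011111001100100100001101


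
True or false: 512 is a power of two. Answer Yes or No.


0b1000000000. Only one bit set => Yes

Yes


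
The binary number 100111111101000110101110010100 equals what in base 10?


100111111101000110101110010100 in decimal = 670329748

670329748


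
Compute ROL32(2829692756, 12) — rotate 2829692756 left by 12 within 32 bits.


Rotate 0b10101000101010011010111101010100 left by 12 (32-bit) = 0b10011010111101010100101010001010 = 2599766666

2599766666


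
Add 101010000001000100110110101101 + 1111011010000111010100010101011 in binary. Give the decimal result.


101010000001000100110110101101 + 1111011010000111010100010101011 = 10100101010001111111011001011000 = 2772956760

2772956760


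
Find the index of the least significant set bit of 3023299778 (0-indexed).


0b10110100001100111110010011000010. Lowest set bit at position 1

1


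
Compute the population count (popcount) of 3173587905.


0b10111101001010010001101111000001 has 16 set bits

16


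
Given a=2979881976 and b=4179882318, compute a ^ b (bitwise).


2979881976 ^ 4179882318 = 1220448950

1220448950


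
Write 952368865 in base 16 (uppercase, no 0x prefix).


952368865 = 38C3FEE1 hex

38C3FEE1


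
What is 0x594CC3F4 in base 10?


594CC3F4 hex = 1498203124 decimal

1498203124


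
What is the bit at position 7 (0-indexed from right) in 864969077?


0b110011100011100110000101110101, position 7 = 0

0


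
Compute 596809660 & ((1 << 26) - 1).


596809660 & 67108863 = 59938748

59938748


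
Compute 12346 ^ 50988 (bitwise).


0b11000000111010 ^ 0b1100011100101100 = 0b1111011100010110 = 63254

63254


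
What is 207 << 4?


0b11001111 << 4 = 0b110011110000 = 3312

3312


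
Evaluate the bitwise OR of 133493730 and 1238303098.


0b111111101001111001111100010 | 0b1001001110011110000000101111010 = 0b1001111111111111111001111111010 = 1342174202

1342174202


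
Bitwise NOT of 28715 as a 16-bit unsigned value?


~0b111000000101011 = 0b1000111111010100 = 36820 (16-bit unsigned)

36820


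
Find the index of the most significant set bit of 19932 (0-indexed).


0b100110111011100. Highest set bit at position 14

14


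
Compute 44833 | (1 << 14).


44833 | (1 << 14) = 44833 | 16384 = 61217

61217


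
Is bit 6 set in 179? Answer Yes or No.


0b10110011, bit 6 = 0. No

No


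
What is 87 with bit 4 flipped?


87 ^ (1 << 4) = 87 ^ 16 = 71

71


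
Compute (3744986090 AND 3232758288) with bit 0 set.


Step 1: 3744986090 & 3232758288 = 3223843328
Step 2: 3223843328 | (1 << 0) = 3223843328 | 1 = 3223843329

3223843329


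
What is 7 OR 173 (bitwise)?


0b111 | 0b10101101 = 0b10101111 = 175

175


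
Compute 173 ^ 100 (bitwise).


0b10101101 ^ 0b1100100 = 0b11001001 = 201

201


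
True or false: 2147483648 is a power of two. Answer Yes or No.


0b10000000000000000000000000000000. Only one bit set => Yes

Yes


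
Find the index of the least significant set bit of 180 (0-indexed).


0b10110100. Lowest set bit at position 2

2


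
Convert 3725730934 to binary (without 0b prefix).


3725730934 = 11011110000100100010010001110110 in binary

11011110000100100010010001110110


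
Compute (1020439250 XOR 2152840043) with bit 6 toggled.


Step 1: 1020439250 ^ 2152840043 = 3162706361
Step 2: 3162706361 ^ (1 << 6) = 3162706361 ^ 64 = 3162706425

3162706425


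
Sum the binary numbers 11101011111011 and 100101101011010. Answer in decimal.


11101011111011 + 100101101011010 = 1000011001010101 = 34389

34389


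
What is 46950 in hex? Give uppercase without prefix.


46950 = B766 hex

B766


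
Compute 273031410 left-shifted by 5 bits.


0b10000010001100010000011110010 << 5 = 0b1000001000110001000001111001000000 = 8737005120

8737005120


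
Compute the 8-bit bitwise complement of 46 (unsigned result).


~0b101110 = 0b11010001 = 209 (8-bit unsigned)

209


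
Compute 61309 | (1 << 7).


61309 | (1 << 7) = 61309 | 128 = 61437

61437


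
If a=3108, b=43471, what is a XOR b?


3108 ^ 43471 = 42475

42475


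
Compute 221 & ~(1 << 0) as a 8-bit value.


221 & ~(1 << 0) = 220

220


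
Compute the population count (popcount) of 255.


0b11111111 has 8 set bits

8


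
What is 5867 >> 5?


0b1011011101011 >> 5 = 0b10110111 = 183

183


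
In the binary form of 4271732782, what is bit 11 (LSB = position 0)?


0b11111110100111010111100000101110, position 11 = 1

1


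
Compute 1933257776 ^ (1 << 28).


1933257776 ^ (1 << 28) = 1933257776 ^ 268435456 = 1664822320

1664822320


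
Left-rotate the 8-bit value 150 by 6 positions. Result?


Rotate 0b10010110 left by 6 (8-bit) = 0b10100101 = 165

165


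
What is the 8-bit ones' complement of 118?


118 ^ 255 = 137

137


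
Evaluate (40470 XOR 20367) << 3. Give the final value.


Step 1: 40470 ^ 20367 = 53657
Step 2: 53657 << 3 = 429256

429256


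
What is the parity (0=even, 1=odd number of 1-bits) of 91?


0b1011011 has 5 ones => parity 1

1


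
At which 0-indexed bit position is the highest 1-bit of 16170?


0b11111100101010. Highest set bit at position 13

13


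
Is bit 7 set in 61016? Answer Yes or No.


0b1110111001011000, bit 7 = 0. No

No


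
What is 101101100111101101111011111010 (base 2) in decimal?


101101100111101101111011111010 in decimal = 765386490

765386490


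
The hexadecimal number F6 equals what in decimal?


F6 hex = 246 decimal

246


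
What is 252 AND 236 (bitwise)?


0b11111100 & 0b11101100 = 0b11101100 = 236

236


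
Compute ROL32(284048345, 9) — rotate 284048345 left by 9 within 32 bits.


Rotate 0b10000111011100011101111011001 left by 9 (32-bit) = 0b11011100011101111011001000100001 = 3698831905

3698831905


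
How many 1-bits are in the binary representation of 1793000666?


0b1101010110111110000010011011010 has 17 set bits

17


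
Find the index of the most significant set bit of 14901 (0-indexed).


0b11101000110101. Highest set bit at position 13

13


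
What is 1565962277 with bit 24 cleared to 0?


1565962277 & ~(1 << 24) = 1549185061

1549185061


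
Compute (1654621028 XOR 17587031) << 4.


Step 1: 1654621028 ^ 17587031 = 1670633523
Step 2: 1670633523 << 4 = 26730136368

26730136368


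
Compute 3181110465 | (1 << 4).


3181110465 | (1 << 4) = 3181110465 | 16 = 3181110481

3181110481


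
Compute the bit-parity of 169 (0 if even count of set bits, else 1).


0b10101001 has 4 ones => parity 0

0


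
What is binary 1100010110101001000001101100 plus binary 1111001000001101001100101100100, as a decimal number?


1100010110101001000001101100 + 1111001000001101001100101100100 = 10000101011000010010100111010000 = 2237737424

2237737424


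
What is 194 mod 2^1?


194 & 1 = 0

0


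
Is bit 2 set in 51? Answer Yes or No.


0b110011, bit 2 = 0. No

No


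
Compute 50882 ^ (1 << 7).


50882 ^ (1 << 7) = 50882 ^ 128 = 50754

50754


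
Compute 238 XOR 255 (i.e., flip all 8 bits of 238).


238 ^ 255 = 17

17


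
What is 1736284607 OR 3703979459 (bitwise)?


0b1100111011111011001100110111111 | 0b11011100110001100011110111000011 = 0b11111111111111111011110111111111 = 4294950399

4294950399


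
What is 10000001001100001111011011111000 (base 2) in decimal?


10000001001100001111011011111000 in decimal = 2167469816

2167469816


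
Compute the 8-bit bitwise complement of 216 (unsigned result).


~0b11011000 = 0b100111 = 39 (8-bit unsigned)

39


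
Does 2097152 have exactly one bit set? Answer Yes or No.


0b1000000000000000000000. Only one bit set => Yes

Yes


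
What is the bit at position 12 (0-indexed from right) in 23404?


0b101101101101100, position 12 = 1

1


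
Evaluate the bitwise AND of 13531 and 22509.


0b11010011011011 & 0b101011111101101 = 0b1010011001001 = 5321

5321


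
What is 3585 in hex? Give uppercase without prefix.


3585 = E01 hex

E01


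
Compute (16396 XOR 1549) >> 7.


Step 1: 16396 ^ 1549 = 17921
Step 2: 17921 >> 7 = 140

140


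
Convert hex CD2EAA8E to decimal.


CD2EAA8E hex = 3442387598 decimal

3442387598


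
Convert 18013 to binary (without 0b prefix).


18013 = 100011001011101 in binary

100011001011101


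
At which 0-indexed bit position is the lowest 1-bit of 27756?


0b110110001101100. Lowest set bit at position 2

2


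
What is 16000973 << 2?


0b111101000010011111001101 << 2 = 0b11110100001001111100110100 = 64003892

64003892


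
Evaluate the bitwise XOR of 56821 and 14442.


0b1101110111110101 ^ 0b11100001101010 = 0b1110010110011111 = 58783

58783


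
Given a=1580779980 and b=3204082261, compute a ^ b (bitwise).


1580779980 ^ 3204082261 = 3770852249

3770852249


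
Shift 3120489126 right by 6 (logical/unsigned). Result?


0b10111001111111101110001010100110 >> 6 = 0b10111001111111101110001010 = 48757642

48757642


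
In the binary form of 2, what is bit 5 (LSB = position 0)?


0b10, position 5 = 0

0


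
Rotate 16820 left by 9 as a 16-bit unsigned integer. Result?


Rotate 0b100000110110100 left by 9 (16-bit) = 0b110100010000011 = 26755

26755


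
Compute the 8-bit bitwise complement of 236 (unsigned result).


~0b11101100 = 0b10011 = 19 (8-bit unsigned)

19


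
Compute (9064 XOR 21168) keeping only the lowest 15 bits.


Step 1: 9064 ^ 21168 = 29144
Step 2: 29144 & 32767 = 29144

29144


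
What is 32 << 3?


0b100000 << 3 = 0b100000000 = 256

256


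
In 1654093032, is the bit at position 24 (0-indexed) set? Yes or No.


0b1100010100101110111010011101000, bit 24 = 0. No

No


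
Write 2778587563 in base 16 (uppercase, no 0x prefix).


2778587563 = A59DE1AB hex

A59DE1AB


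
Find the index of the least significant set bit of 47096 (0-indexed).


0b1011011111111000. Lowest set bit at position 3

3


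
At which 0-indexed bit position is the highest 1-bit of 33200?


0b1000000110110000. Highest set bit at position 15

15


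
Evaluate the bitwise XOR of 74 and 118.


0b1001010 ^ 0b1110110 = 0b111100 = 60

60


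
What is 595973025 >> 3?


0b100011100001011101001110100001 >> 3 = 0b100011100001011101001110100 = 74496628

74496628


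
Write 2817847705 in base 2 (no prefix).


2817847705 = 10100111111101001111000110011001 in binary

10100111111101001111000110011001


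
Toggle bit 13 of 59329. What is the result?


59329 ^ (1 << 13) = 59329 ^ 8192 = 51137

51137


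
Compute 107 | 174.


0b1101011 | 0b10101110 = 0b11101111 = 239

239


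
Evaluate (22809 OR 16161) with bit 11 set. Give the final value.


Step 1: 22809 | 16161 = 32569
Step 2: 32569 | (1 << 11) = 32569 | 2048 = 32569

32569


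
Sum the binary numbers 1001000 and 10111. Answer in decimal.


1001000 + 10111 = 1011111 = 95

95


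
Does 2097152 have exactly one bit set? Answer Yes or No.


0b1000000000000000000000. Only one bit set => Yes

Yes


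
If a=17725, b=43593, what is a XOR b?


17725 ^ 43593 = 61300

61300


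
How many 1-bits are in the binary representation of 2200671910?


0b10000011001010111001011010100110 has 15 set bits

15


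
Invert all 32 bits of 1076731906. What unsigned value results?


1076731906 ^ 4294967295 = 3218235389

3218235389


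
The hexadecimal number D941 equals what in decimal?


D941 hex = 55617 decimal

55617


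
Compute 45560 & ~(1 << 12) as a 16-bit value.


45560 & ~(1 << 12) = 41464

41464


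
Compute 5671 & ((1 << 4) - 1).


5671 & 15 = 7

7


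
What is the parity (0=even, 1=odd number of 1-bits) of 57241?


0b1101111110011001 has 11 ones => parity 1

1


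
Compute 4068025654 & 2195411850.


0b11110010011110010010010100110110 & 0b10000010110110110101001110001010 = 0b10000010010110010000000100000010 = 2186871042

2186871042


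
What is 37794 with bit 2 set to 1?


37794 | (1 << 2) = 37794 | 4 = 37798

37798


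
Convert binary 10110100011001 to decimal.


10110100011001 in decimal = 11545

11545


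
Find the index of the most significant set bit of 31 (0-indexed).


0b11111. Highest set bit at position 4

4


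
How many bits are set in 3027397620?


0b10110100011100100110101111110100 has 18 set bits

18


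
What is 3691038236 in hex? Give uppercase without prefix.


3691038236 = DC00C61C hex

DC00C61C


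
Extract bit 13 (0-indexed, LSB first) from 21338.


0b101001101011010, position 13 = 0

0


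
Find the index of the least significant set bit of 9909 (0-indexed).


0b10011010110101. Lowest set bit at position 0

0


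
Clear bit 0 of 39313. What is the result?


39313 & ~(1 << 0) = 39312

39312


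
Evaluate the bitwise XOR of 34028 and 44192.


0b1000010011101100 ^ 0b1010110010100000 = 0b10100001001100 = 10316

10316


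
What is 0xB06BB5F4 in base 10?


B06BB5F4 hex = 2959848948 decimal

2959848948


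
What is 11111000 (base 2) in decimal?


11111000 in decimal = 248

248


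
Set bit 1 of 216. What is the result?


216 | (1 << 1) = 216 | 2 = 218

218


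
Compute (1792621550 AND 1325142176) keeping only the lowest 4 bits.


Step 1: 1792621550 & 1325142176 = 1255674016
Step 2: 1255674016 & 15 = 0

0


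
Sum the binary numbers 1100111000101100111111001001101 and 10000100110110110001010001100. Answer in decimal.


1100111000101100111111001001101 + 10000100110110110001010001100 = 1110111101100011110000011011001 = 2008146137

2008146137


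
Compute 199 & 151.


0b11000111 & 0b10010111 = 0b10000111 = 135

135


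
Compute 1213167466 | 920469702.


0b1001000010011110111011101101010 | 0b110110110111010100000011000110 = 0b1111110110111110111011111101110 = 2128574446

2128574446


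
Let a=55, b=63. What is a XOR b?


55 ^ 63 = 8

8


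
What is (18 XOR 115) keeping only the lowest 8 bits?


Step 1: 18 ^ 115 = 97
Step 2: 97 & 255 = 97

97


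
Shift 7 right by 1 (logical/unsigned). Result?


0b111 >> 1 = 0b11 = 3

3


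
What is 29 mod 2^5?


29 & 31 = 29

29


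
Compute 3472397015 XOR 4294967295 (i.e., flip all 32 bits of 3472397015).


3472397015 ^ 4294967295 = 822570280

822570280


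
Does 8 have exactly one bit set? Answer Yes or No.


0b1000. Only one bit set => Yes

Yes


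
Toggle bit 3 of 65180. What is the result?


65180 ^ (1 << 3) = 65180 ^ 8 = 65172

65172


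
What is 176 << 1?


0b10110000 << 1 = 0b101100000 = 352

352


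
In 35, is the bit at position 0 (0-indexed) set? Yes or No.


0b100011, bit 0 = 1. Yes

Yes


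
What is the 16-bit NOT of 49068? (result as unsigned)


~0b1011111110101100 = 0b100000001010011 = 16467 (16-bit unsigned)

16467


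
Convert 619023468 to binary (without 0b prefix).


619023468 = 100100111001011000110001101100 in binary

100100111001011000110001101100


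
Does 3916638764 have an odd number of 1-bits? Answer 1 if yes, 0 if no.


0b11101001011100110010101000101100 has 16 ones => parity 0

0


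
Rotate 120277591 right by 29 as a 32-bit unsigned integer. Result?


Rotate 0b111001010110100101001010111 right by 29 (32-bit) = 0b111001010110100101001010111000 = 962220728

962220728


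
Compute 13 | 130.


0b1101 | 0b10000010 = 0b10001111 = 143

143


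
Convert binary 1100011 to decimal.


1100011 in decimal = 99

99


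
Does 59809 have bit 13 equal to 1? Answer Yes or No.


0b1110100110100001, bit 13 = 1. Yes

Yes


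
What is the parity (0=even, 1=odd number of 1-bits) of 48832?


0b1011111011000000 has 8 ones => parity 0

0


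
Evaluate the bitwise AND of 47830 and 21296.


0b1011101011010110 & 0b101001100110000 = 0b1001000010000 = 4624

4624


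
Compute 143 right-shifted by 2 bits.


0b10001111 >> 2 = 0b100011 = 35

35


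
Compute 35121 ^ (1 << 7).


35121 ^ (1 << 7) = 35121 ^ 128 = 35249

35249


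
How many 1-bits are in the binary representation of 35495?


0b1000101010100111 has 8 set bits

8


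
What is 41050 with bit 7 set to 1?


41050 | (1 << 7) = 41050 | 128 = 41178

41178


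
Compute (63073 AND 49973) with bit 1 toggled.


Step 1: 63073 & 49973 = 49697
Step 2: 49697 ^ (1 << 1) = 49697 ^ 2 = 49699

49699


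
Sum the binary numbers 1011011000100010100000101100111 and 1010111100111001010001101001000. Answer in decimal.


1011011000100010100000101100111 + 1010111100111001010001101001000 = 10110010101011011110010010101111 = 2997740719

2997740719


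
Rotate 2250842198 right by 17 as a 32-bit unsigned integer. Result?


Rotate 0b10000110001010010010000001010110 right by 17 (32-bit) = 0b10010000001010110100001100010100 = 2418754324

2418754324


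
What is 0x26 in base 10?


26 hex = 38 decimal

38


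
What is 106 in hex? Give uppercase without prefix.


106 = 6A hex

6A


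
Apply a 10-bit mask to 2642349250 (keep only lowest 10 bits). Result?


2642349250 & 1023 = 194

194


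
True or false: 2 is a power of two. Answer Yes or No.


0b10. Only one bit set => Yes

Yes


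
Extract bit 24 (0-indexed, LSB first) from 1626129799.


0b1100000111011001100010110000111, position 24 = 0

0


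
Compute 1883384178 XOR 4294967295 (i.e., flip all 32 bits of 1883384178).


1883384178 ^ 4294967295 = 2411583117

2411583117


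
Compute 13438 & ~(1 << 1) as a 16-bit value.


13438 & ~(1 << 1) = 13436

13436


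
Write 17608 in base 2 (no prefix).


17608 = 100010011001000 in binary

100010011001000


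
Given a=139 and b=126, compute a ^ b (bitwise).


139 ^ 126 = 245

245


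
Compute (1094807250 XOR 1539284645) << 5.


Step 1: 1094807250 ^ 1539284645 = 452915319
Step 2: 452915319 << 5 = 14493290208

14493290208


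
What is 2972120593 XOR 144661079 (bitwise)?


0b10110001001001101111011000010001 ^ 0b1000100111110101101001010111 = 0b10111001101110011010110001000110 = 3115953222

3115953222


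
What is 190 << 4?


0b10111110 << 4 = 0b101111100000 = 3040

3040


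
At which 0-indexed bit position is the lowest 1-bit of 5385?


0b1010100001001. Lowest set bit at position 0

0


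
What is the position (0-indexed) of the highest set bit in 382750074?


0b10110110100000100110101111010. Highest set bit at position 28

28


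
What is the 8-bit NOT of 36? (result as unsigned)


~0b100100 = 0b11011011 = 219 (8-bit unsigned)

219


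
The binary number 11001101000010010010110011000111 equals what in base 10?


11001101000010010010110011000111 in decimal = 3439930567

3439930567


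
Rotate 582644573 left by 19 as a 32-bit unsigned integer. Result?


Rotate 0b100010101110100111001101011101 left by 19 (32-bit) = 0b10011010111010010001010111010011 = 2598966739

2598966739


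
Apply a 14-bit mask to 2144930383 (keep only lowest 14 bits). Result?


2144930383 & 16383 = 2639

2639


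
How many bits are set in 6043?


0b1011110011011 has 9 set bits

9


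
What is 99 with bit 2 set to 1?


99 | (1 << 2) = 99 | 4 = 103

103


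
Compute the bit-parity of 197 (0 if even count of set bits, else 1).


0b11000101 has 4 ones => parity 0

0


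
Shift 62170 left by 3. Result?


0b1111001011011010 << 3 = 0b1111001011011010000 = 497360

497360


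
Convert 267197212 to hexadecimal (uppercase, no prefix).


267197212 = FED1B1C hex

FED1B1C


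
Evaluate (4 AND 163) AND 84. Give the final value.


Step 1: 4 & 163 = 0
Step 2: 0 & 84 = 0

0


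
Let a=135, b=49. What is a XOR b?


135 ^ 49 = 182

182


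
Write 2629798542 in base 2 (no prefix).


2629798542 = 10011100101111111000101010001110 in binary

10011100101111111000101010001110


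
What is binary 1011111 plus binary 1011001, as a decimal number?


1011111 + 1011001 = 10111000 = 184

184


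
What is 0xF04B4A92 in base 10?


F04B4A92 hex = 4031466130 decimal

4031466130


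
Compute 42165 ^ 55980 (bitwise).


0b1010010010110101 ^ 0b1101101010101100 = 0b111111000011001 = 32281

32281


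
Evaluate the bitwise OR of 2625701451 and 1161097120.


0b10011100100000010000011001001011 | 0b1000101001101001110111110100000 = 0b11011101101101011110111111101011 = 3719688171

3719688171


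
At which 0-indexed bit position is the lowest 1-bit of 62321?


0b1111001101110001. Lowest set bit at position 0

0


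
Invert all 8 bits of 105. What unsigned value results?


105 ^ 255 = 150

150


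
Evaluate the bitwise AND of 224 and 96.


0b11100000 & 0b1100000 = 0b1100000 = 96

96


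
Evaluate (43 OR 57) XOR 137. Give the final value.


Step 1: 43 | 57 = 59
Step 2: 59 ^ 137 = 178

178


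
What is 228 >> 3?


0b11100100 >> 3 = 0b11100 = 28

28


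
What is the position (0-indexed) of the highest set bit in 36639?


0b1000111100011111. Highest set bit at position 15

15


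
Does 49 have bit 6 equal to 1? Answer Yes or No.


0b110001, bit 6 = 0. No

No


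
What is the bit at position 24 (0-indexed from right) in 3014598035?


0b10110011101011110001110110010011, position 24 = 1

1


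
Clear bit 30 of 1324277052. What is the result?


1324277052 & ~(1 << 30) = 250535228

250535228


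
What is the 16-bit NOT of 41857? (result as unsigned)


~0b1010001110000001 = 0b101110001111110 = 23678 (16-bit unsigned)

23678


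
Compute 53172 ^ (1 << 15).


53172 ^ (1 << 15) = 53172 ^ 32768 = 20404

20404


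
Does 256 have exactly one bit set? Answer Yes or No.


0b100000000. Only one bit set => Yes

Yes


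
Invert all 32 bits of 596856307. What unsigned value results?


596856307 ^ 4294967295 = 3698110988

3698110988


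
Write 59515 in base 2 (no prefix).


59515 = 1110100001111011 in binary

1110100001111011


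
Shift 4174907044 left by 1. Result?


0b11111000110110000000011010100100 << 1 = 0b111110001101100000000110101001000 = 8349814088

8349814088


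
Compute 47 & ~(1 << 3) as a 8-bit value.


47 & ~(1 << 3) = 39

39


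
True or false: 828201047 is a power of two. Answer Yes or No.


0b110001010111010101100001010111. Multiple bits set => No

No


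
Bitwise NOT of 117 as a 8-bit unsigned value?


~0b1110101 = 0b10001010 = 138 (8-bit unsigned)

138


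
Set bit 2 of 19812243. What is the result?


19812243 | (1 << 2) = 19812243 | 4 = 19812247

19812247


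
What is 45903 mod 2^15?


45903 & 32767 = 13135

13135


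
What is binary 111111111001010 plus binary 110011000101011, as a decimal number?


111111111001010 + 110011000101011 = 1110010111110101 = 58869

58869


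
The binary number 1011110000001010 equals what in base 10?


1011110000001010 in decimal = 48138

48138


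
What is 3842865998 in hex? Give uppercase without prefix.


3842865998 = E50D7B4E hex

E50D7B4E


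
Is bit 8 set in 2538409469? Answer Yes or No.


0b10010111010011010000110111111101, bit 8 = 1. Yes

Yes


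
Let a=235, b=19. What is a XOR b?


235 ^ 19 = 248

248


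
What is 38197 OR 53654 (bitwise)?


0b1001010100110101 | 0b1101000110010110 = 0b1101010110110111 = 54711

54711


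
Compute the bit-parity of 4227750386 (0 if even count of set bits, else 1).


0b11111011111111100101100111110010 has 23 ones => parity 1

1


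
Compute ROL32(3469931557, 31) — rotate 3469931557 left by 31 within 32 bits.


Rotate 0b11001110110100101111010000100101 left by 31 (32-bit) = 0b11100111011010010111101000010010 = 3882449426

3882449426


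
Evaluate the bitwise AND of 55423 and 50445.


0b1101100001111111 & 0b1100010100001101 = 0b1100000000001101 = 49165

49165


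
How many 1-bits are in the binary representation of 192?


0b11000000 has 2 set bits

2


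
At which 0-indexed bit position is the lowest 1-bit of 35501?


0b1000101010101101. Lowest set bit at position 0

0


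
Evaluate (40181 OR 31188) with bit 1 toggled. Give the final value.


Step 1: 40181 | 31188 = 65013
Step 2: 65013 ^ (1 << 1) = 65013 ^ 2 = 65015

65015


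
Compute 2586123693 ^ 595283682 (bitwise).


0b10011010001001010001110110101101 ^ 0b100011011110110100111011100010 = 0b10111001010111100101001101001111 = 3109966671

3109966671


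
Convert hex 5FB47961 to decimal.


5FB47961 hex = 1605663073 decimal

1605663073


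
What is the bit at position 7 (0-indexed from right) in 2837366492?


0b10101001000111101100011011011100, position 7 = 1

1


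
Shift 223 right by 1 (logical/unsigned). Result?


0b11011111 >> 1 = 0b1101111 = 111

111


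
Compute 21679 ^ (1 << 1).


21679 ^ (1 << 1) = 21679 ^ 2 = 21677

21677


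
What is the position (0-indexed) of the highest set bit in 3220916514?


0b10111111111110110100100100100010. Highest set bit at position 31

31


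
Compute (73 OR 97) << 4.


Step 1: 73 | 97 = 105
Step 2: 105 << 4 = 1680

1680


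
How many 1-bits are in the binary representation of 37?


0b100101 has 3 set bits

3


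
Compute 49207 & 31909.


0b1100000000110111 & 0b111110010100101 = 0b100000000100101 = 16421

16421


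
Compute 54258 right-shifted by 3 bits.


0b1101001111110010 >> 3 = 0b1101001111110 = 6782

6782


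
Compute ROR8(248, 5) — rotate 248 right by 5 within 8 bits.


Rotate 0b11111000 right by 5 (8-bit) = 0b11000111 = 199

199


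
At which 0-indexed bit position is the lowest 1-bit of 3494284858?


0b11010000010001101000111000111010. Lowest set bit at position 1

1


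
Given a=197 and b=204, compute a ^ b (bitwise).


197 ^ 204 = 9

9


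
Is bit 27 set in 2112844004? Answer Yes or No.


0b1111101111011110111000011100100, bit 27 = 1. Yes

Yes


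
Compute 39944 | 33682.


0b1001110000001000 | 0b1000001110010010 = 0b1001111110011010 = 40858

40858


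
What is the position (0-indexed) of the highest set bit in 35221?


0b1000100110010101. Highest set bit at position 15

15


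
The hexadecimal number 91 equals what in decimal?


91 hex = 145 decimal

145


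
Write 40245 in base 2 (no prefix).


40245 = 1001110100110101 in binary

1001110100110101


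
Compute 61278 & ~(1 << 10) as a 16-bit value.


61278 & ~(1 << 10) = 60254

60254


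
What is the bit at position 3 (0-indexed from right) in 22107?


0b101011001011011, position 3 = 1

1


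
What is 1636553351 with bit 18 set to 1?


1636553351 | (1 << 18) = 1636553351 | 262144 = 1636815495

1636815495


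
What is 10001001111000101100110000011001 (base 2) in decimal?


10001001111000101100110000011001 in decimal = 2313341977

2313341977


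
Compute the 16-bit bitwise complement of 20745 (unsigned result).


~0b101000100001001 = 0b1010111011110110 = 44790 (16-bit unsigned)

44790


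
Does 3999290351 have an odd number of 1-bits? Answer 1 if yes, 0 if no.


0b11101110011000000101001111101111 has 19 ones => parity 1

1


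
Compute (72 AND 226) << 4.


Step 1: 72 & 226 = 64
Step 2: 64 << 4 = 1024

1024


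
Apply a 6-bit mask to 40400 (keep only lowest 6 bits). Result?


40400 & 63 = 16

16


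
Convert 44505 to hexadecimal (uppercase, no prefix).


44505 = ADD9 hex

ADD9


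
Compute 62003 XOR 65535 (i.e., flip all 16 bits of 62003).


62003 ^ 65535 = 3532

3532


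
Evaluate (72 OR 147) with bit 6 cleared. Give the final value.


Step 1: 72 | 147 = 219
Step 2: 219 & ~(1 << 6) = 155

155


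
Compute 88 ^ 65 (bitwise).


0b1011000 ^ 0b1000001 = 0b11001 = 25

25


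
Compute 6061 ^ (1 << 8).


6061 ^ (1 << 8) = 6061 ^ 256 = 5805

5805


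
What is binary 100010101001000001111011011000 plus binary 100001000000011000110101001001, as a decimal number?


100010101001000001111011011000 + 100001000000011000110101001001 = 1000011101001011010110000100001 = 1134930977

1134930977


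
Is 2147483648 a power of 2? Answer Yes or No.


0b10000000000000000000000000000000. Only one bit set => Yes

Yes


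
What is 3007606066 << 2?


0b10110011010001000110110100110010 << 2 = 0b1011001101000100011011010011001000 = 12030424264

12030424264


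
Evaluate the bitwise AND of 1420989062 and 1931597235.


0b1010100101100101001001010000110 & 0b1110011001000011101010110110011 = 0b1010000001000001001000010000010 = 1344311426

1344311426


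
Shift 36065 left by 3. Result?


0b1000110011100001 << 3 = 0b1000110011100001000 = 288520

288520


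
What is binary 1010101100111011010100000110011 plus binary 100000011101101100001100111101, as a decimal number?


1010101100111011010100000110011 + 100000011101101100001100111101 = 1110110000101000110101101110000 = 1981049712

1981049712


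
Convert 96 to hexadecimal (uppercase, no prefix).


96 = 60 hex

60


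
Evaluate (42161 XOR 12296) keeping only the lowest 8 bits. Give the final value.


Step 1: 42161 ^ 12296 = 38073
Step 2: 38073 & 255 = 185

185


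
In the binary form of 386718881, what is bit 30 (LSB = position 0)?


0b10111000011001101110010100001, position 30 = 0

0


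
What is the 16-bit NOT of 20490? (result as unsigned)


~0b101000000001010 = 0b1010111111110101 = 45045 (16-bit unsigned)

45045


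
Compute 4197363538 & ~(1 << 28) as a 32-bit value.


4197363538 & ~(1 << 28) = 3928928082

3928928082


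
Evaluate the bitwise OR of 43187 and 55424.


0b1010100010110011 | 0b1101100010000000 = 0b1111100010110011 = 63667

63667


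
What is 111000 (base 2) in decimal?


111000 in decimal = 56

56


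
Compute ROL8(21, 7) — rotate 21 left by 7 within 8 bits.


Rotate 0b10101 left by 7 (8-bit) = 0b10001010 = 138

138


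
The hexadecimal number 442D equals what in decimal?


442D hex = 17453 decimal

17453


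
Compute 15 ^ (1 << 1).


15 ^ (1 << 1) = 15 ^ 2 = 13

13


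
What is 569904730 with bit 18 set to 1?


569904730 | (1 << 18) = 569904730 | 262144 = 570166874

570166874


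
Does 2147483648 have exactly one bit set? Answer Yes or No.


0b10000000000000000000000000000000. Only one bit set => Yes

Yes


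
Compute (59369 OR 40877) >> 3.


Step 1: 59369 | 40877 = 65517
Step 2: 65517 >> 3 = 8189

8189


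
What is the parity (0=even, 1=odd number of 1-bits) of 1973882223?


0b1110101101001110000110101101111 has 19 ones => parity 1

1
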